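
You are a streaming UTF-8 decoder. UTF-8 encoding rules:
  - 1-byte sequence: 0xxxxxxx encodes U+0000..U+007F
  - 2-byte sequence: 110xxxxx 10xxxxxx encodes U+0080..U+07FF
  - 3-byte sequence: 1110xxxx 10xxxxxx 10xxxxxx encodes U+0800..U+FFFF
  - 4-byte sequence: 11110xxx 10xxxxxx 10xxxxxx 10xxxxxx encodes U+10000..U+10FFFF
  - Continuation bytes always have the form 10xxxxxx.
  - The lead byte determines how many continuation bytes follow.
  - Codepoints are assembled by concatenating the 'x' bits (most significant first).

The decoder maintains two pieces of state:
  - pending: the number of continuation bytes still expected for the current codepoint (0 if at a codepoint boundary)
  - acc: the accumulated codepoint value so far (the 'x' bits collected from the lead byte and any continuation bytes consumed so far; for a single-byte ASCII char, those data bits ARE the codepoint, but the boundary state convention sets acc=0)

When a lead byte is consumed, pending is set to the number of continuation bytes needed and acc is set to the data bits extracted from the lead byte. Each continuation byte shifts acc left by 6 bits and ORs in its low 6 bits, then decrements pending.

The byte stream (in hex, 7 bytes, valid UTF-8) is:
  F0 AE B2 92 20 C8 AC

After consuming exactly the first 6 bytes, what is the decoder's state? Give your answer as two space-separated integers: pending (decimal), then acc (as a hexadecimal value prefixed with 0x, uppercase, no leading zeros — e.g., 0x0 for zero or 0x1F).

Byte[0]=F0: 4-byte lead. pending=3, acc=0x0
Byte[1]=AE: continuation. acc=(acc<<6)|0x2E=0x2E, pending=2
Byte[2]=B2: continuation. acc=(acc<<6)|0x32=0xBB2, pending=1
Byte[3]=92: continuation. acc=(acc<<6)|0x12=0x2EC92, pending=0
Byte[4]=20: 1-byte. pending=0, acc=0x0
Byte[5]=C8: 2-byte lead. pending=1, acc=0x8

Answer: 1 0x8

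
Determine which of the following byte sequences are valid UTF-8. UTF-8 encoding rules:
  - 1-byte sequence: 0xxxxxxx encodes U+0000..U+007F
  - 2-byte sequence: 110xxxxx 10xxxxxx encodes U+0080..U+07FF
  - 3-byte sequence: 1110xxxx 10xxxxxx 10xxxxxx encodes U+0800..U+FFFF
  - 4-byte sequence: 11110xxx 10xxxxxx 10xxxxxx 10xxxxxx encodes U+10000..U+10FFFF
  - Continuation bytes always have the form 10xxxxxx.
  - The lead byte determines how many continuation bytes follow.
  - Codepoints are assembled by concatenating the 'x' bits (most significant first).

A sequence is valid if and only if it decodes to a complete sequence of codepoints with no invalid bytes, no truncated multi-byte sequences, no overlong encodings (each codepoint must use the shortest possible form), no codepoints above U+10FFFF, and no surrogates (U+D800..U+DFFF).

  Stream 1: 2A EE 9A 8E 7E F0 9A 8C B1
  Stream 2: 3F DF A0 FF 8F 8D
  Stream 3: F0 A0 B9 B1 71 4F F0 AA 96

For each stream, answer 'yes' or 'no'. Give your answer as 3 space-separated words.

Answer: yes no no

Derivation:
Stream 1: decodes cleanly. VALID
Stream 2: error at byte offset 3. INVALID
Stream 3: error at byte offset 9. INVALID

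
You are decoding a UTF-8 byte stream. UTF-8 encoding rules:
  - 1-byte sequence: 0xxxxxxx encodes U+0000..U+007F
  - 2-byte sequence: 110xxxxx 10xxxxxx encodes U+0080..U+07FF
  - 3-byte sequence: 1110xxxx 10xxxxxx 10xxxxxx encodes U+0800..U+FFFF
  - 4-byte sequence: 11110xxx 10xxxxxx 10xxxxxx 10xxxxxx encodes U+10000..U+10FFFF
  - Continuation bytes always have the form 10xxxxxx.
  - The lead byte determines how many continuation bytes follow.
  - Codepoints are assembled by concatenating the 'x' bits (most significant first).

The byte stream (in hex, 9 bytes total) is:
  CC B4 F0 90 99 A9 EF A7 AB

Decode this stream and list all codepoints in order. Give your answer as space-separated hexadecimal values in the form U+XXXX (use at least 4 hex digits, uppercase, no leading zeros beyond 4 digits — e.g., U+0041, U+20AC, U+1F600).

Answer: U+0334 U+10669 U+F9EB

Derivation:
Byte[0]=CC: 2-byte lead, need 1 cont bytes. acc=0xC
Byte[1]=B4: continuation. acc=(acc<<6)|0x34=0x334
Completed: cp=U+0334 (starts at byte 0)
Byte[2]=F0: 4-byte lead, need 3 cont bytes. acc=0x0
Byte[3]=90: continuation. acc=(acc<<6)|0x10=0x10
Byte[4]=99: continuation. acc=(acc<<6)|0x19=0x419
Byte[5]=A9: continuation. acc=(acc<<6)|0x29=0x10669
Completed: cp=U+10669 (starts at byte 2)
Byte[6]=EF: 3-byte lead, need 2 cont bytes. acc=0xF
Byte[7]=A7: continuation. acc=(acc<<6)|0x27=0x3E7
Byte[8]=AB: continuation. acc=(acc<<6)|0x2B=0xF9EB
Completed: cp=U+F9EB (starts at byte 6)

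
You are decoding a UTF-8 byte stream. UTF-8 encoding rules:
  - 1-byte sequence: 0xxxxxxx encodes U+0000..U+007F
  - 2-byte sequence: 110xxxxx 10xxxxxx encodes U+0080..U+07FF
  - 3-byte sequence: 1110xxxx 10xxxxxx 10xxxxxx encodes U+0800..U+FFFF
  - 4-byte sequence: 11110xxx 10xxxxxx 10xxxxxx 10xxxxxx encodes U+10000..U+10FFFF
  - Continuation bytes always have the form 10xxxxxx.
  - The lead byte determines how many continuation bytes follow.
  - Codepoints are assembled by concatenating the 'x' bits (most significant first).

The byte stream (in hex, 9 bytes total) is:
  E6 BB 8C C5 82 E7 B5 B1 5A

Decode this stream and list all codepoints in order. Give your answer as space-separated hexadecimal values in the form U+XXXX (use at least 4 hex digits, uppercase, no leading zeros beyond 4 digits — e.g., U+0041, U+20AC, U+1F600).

Answer: U+6ECC U+0142 U+7D71 U+005A

Derivation:
Byte[0]=E6: 3-byte lead, need 2 cont bytes. acc=0x6
Byte[1]=BB: continuation. acc=(acc<<6)|0x3B=0x1BB
Byte[2]=8C: continuation. acc=(acc<<6)|0x0C=0x6ECC
Completed: cp=U+6ECC (starts at byte 0)
Byte[3]=C5: 2-byte lead, need 1 cont bytes. acc=0x5
Byte[4]=82: continuation. acc=(acc<<6)|0x02=0x142
Completed: cp=U+0142 (starts at byte 3)
Byte[5]=E7: 3-byte lead, need 2 cont bytes. acc=0x7
Byte[6]=B5: continuation. acc=(acc<<6)|0x35=0x1F5
Byte[7]=B1: continuation. acc=(acc<<6)|0x31=0x7D71
Completed: cp=U+7D71 (starts at byte 5)
Byte[8]=5A: 1-byte ASCII. cp=U+005A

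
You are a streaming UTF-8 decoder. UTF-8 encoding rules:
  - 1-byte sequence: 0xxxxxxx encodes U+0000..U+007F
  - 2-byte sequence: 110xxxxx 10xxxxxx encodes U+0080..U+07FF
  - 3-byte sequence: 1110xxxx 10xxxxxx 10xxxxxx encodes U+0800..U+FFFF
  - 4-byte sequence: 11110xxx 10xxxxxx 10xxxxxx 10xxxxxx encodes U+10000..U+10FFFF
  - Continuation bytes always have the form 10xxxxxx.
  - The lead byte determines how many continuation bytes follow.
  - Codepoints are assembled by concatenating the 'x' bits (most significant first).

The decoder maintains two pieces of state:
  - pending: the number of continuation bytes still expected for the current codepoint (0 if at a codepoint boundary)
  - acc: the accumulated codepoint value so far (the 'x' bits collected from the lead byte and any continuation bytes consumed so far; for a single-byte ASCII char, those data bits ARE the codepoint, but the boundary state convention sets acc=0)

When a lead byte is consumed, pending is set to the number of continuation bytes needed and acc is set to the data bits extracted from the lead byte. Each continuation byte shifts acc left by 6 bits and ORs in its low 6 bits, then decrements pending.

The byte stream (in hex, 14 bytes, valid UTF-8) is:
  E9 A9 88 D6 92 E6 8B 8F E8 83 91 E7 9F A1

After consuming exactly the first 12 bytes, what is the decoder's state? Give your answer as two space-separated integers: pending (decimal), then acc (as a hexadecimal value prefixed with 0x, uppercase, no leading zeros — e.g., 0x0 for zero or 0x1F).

Byte[0]=E9: 3-byte lead. pending=2, acc=0x9
Byte[1]=A9: continuation. acc=(acc<<6)|0x29=0x269, pending=1
Byte[2]=88: continuation. acc=(acc<<6)|0x08=0x9A48, pending=0
Byte[3]=D6: 2-byte lead. pending=1, acc=0x16
Byte[4]=92: continuation. acc=(acc<<6)|0x12=0x592, pending=0
Byte[5]=E6: 3-byte lead. pending=2, acc=0x6
Byte[6]=8B: continuation. acc=(acc<<6)|0x0B=0x18B, pending=1
Byte[7]=8F: continuation. acc=(acc<<6)|0x0F=0x62CF, pending=0
Byte[8]=E8: 3-byte lead. pending=2, acc=0x8
Byte[9]=83: continuation. acc=(acc<<6)|0x03=0x203, pending=1
Byte[10]=91: continuation. acc=(acc<<6)|0x11=0x80D1, pending=0
Byte[11]=E7: 3-byte lead. pending=2, acc=0x7

Answer: 2 0x7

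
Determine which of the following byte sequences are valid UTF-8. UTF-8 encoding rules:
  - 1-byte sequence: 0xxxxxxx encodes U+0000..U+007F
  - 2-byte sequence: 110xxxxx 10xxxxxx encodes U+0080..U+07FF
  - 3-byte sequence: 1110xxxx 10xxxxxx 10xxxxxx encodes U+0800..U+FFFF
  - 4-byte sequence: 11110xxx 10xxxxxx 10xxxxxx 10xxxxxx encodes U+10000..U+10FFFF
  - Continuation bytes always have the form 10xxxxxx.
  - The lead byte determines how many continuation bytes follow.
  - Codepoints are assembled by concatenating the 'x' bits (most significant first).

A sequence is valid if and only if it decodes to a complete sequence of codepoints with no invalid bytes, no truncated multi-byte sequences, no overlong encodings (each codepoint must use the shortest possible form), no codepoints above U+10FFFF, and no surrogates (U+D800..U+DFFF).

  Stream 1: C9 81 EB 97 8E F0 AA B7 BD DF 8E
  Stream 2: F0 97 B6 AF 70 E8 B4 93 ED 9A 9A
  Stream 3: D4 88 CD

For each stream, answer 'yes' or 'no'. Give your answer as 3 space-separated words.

Stream 1: decodes cleanly. VALID
Stream 2: decodes cleanly. VALID
Stream 3: error at byte offset 3. INVALID

Answer: yes yes no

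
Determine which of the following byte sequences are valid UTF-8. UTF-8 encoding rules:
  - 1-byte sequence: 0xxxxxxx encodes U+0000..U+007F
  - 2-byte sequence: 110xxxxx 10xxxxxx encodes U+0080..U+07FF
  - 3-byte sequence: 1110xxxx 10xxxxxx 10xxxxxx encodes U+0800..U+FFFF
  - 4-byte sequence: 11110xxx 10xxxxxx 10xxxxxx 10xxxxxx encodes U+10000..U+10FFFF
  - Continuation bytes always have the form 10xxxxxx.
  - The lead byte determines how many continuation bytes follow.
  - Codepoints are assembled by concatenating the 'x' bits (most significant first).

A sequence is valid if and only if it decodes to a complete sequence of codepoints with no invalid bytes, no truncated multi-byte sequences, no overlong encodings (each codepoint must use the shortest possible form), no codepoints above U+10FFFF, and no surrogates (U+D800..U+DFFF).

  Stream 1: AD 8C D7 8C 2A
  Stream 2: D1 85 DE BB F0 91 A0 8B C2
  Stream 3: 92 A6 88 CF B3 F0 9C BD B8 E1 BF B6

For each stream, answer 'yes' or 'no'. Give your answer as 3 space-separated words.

Answer: no no no

Derivation:
Stream 1: error at byte offset 0. INVALID
Stream 2: error at byte offset 9. INVALID
Stream 3: error at byte offset 0. INVALID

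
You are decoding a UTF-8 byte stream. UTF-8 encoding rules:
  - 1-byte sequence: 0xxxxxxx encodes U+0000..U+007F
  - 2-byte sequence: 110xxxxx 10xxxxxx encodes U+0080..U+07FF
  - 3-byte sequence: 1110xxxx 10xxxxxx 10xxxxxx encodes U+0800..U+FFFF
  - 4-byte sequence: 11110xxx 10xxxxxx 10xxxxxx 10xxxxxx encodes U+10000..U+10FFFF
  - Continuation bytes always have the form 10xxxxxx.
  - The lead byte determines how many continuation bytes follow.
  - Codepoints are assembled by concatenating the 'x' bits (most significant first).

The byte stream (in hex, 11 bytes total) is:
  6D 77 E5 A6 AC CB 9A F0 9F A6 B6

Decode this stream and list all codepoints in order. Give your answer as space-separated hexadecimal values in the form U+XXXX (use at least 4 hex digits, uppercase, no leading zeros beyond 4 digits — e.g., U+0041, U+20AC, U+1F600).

Answer: U+006D U+0077 U+59AC U+02DA U+1F9B6

Derivation:
Byte[0]=6D: 1-byte ASCII. cp=U+006D
Byte[1]=77: 1-byte ASCII. cp=U+0077
Byte[2]=E5: 3-byte lead, need 2 cont bytes. acc=0x5
Byte[3]=A6: continuation. acc=(acc<<6)|0x26=0x166
Byte[4]=AC: continuation. acc=(acc<<6)|0x2C=0x59AC
Completed: cp=U+59AC (starts at byte 2)
Byte[5]=CB: 2-byte lead, need 1 cont bytes. acc=0xB
Byte[6]=9A: continuation. acc=(acc<<6)|0x1A=0x2DA
Completed: cp=U+02DA (starts at byte 5)
Byte[7]=F0: 4-byte lead, need 3 cont bytes. acc=0x0
Byte[8]=9F: continuation. acc=(acc<<6)|0x1F=0x1F
Byte[9]=A6: continuation. acc=(acc<<6)|0x26=0x7E6
Byte[10]=B6: continuation. acc=(acc<<6)|0x36=0x1F9B6
Completed: cp=U+1F9B6 (starts at byte 7)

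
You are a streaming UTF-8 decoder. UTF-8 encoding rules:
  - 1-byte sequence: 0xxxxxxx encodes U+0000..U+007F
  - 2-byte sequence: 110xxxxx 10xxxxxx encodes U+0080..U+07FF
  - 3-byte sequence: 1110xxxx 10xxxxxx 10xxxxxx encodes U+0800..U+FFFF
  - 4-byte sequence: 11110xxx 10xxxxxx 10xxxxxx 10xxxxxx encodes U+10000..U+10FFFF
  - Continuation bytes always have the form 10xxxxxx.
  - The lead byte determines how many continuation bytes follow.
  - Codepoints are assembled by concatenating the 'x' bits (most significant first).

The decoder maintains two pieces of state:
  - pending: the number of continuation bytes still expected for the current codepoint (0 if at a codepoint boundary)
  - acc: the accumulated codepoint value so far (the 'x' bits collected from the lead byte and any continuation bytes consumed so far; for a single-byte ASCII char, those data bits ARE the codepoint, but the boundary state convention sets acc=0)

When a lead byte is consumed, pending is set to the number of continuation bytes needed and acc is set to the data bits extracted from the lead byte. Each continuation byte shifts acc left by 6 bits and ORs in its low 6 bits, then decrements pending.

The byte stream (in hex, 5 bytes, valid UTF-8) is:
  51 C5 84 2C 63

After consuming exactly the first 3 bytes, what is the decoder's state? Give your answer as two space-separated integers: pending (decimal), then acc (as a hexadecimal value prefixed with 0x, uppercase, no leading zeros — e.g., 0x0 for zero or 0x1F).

Answer: 0 0x144

Derivation:
Byte[0]=51: 1-byte. pending=0, acc=0x0
Byte[1]=C5: 2-byte lead. pending=1, acc=0x5
Byte[2]=84: continuation. acc=(acc<<6)|0x04=0x144, pending=0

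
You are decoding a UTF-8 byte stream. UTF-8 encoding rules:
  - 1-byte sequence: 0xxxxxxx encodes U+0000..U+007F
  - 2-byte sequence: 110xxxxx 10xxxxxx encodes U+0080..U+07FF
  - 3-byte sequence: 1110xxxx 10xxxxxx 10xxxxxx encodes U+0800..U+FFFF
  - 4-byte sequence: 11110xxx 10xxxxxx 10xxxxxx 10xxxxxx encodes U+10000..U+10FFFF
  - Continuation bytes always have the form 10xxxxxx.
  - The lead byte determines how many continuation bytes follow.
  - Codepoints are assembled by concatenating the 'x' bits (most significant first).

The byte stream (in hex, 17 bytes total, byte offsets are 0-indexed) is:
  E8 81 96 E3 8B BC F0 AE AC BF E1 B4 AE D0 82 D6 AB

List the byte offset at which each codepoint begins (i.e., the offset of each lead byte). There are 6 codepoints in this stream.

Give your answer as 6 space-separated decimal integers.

Answer: 0 3 6 10 13 15

Derivation:
Byte[0]=E8: 3-byte lead, need 2 cont bytes. acc=0x8
Byte[1]=81: continuation. acc=(acc<<6)|0x01=0x201
Byte[2]=96: continuation. acc=(acc<<6)|0x16=0x8056
Completed: cp=U+8056 (starts at byte 0)
Byte[3]=E3: 3-byte lead, need 2 cont bytes. acc=0x3
Byte[4]=8B: continuation. acc=(acc<<6)|0x0B=0xCB
Byte[5]=BC: continuation. acc=(acc<<6)|0x3C=0x32FC
Completed: cp=U+32FC (starts at byte 3)
Byte[6]=F0: 4-byte lead, need 3 cont bytes. acc=0x0
Byte[7]=AE: continuation. acc=(acc<<6)|0x2E=0x2E
Byte[8]=AC: continuation. acc=(acc<<6)|0x2C=0xBAC
Byte[9]=BF: continuation. acc=(acc<<6)|0x3F=0x2EB3F
Completed: cp=U+2EB3F (starts at byte 6)
Byte[10]=E1: 3-byte lead, need 2 cont bytes. acc=0x1
Byte[11]=B4: continuation. acc=(acc<<6)|0x34=0x74
Byte[12]=AE: continuation. acc=(acc<<6)|0x2E=0x1D2E
Completed: cp=U+1D2E (starts at byte 10)
Byte[13]=D0: 2-byte lead, need 1 cont bytes. acc=0x10
Byte[14]=82: continuation. acc=(acc<<6)|0x02=0x402
Completed: cp=U+0402 (starts at byte 13)
Byte[15]=D6: 2-byte lead, need 1 cont bytes. acc=0x16
Byte[16]=AB: continuation. acc=(acc<<6)|0x2B=0x5AB
Completed: cp=U+05AB (starts at byte 15)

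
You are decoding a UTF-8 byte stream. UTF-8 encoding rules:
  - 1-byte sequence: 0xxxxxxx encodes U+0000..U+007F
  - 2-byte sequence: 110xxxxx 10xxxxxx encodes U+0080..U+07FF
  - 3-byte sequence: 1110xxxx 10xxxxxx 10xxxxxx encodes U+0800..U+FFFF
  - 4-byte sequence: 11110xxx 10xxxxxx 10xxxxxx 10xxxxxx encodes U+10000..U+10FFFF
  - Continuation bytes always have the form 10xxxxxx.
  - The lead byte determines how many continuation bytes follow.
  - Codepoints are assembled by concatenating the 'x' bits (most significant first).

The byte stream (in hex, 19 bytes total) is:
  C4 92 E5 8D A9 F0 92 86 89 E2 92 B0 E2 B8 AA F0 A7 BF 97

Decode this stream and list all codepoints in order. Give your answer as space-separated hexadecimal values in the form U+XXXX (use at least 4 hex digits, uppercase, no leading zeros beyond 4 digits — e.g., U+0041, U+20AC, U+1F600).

Byte[0]=C4: 2-byte lead, need 1 cont bytes. acc=0x4
Byte[1]=92: continuation. acc=(acc<<6)|0x12=0x112
Completed: cp=U+0112 (starts at byte 0)
Byte[2]=E5: 3-byte lead, need 2 cont bytes. acc=0x5
Byte[3]=8D: continuation. acc=(acc<<6)|0x0D=0x14D
Byte[4]=A9: continuation. acc=(acc<<6)|0x29=0x5369
Completed: cp=U+5369 (starts at byte 2)
Byte[5]=F0: 4-byte lead, need 3 cont bytes. acc=0x0
Byte[6]=92: continuation. acc=(acc<<6)|0x12=0x12
Byte[7]=86: continuation. acc=(acc<<6)|0x06=0x486
Byte[8]=89: continuation. acc=(acc<<6)|0x09=0x12189
Completed: cp=U+12189 (starts at byte 5)
Byte[9]=E2: 3-byte lead, need 2 cont bytes. acc=0x2
Byte[10]=92: continuation. acc=(acc<<6)|0x12=0x92
Byte[11]=B0: continuation. acc=(acc<<6)|0x30=0x24B0
Completed: cp=U+24B0 (starts at byte 9)
Byte[12]=E2: 3-byte lead, need 2 cont bytes. acc=0x2
Byte[13]=B8: continuation. acc=(acc<<6)|0x38=0xB8
Byte[14]=AA: continuation. acc=(acc<<6)|0x2A=0x2E2A
Completed: cp=U+2E2A (starts at byte 12)
Byte[15]=F0: 4-byte lead, need 3 cont bytes. acc=0x0
Byte[16]=A7: continuation. acc=(acc<<6)|0x27=0x27
Byte[17]=BF: continuation. acc=(acc<<6)|0x3F=0x9FF
Byte[18]=97: continuation. acc=(acc<<6)|0x17=0x27FD7
Completed: cp=U+27FD7 (starts at byte 15)

Answer: U+0112 U+5369 U+12189 U+24B0 U+2E2A U+27FD7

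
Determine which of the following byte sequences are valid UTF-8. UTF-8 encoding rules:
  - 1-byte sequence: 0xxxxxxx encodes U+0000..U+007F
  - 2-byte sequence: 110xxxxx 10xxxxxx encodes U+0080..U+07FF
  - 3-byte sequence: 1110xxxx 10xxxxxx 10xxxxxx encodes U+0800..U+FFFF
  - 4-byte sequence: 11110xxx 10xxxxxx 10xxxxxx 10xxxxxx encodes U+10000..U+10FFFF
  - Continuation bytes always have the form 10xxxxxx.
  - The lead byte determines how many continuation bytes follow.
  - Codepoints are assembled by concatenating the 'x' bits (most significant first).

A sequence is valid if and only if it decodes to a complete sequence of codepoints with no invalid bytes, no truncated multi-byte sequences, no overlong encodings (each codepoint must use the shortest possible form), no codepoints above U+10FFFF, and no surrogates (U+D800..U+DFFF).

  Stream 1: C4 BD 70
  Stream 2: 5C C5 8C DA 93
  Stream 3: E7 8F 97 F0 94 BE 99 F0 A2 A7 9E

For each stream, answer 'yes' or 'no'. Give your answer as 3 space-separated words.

Answer: yes yes yes

Derivation:
Stream 1: decodes cleanly. VALID
Stream 2: decodes cleanly. VALID
Stream 3: decodes cleanly. VALID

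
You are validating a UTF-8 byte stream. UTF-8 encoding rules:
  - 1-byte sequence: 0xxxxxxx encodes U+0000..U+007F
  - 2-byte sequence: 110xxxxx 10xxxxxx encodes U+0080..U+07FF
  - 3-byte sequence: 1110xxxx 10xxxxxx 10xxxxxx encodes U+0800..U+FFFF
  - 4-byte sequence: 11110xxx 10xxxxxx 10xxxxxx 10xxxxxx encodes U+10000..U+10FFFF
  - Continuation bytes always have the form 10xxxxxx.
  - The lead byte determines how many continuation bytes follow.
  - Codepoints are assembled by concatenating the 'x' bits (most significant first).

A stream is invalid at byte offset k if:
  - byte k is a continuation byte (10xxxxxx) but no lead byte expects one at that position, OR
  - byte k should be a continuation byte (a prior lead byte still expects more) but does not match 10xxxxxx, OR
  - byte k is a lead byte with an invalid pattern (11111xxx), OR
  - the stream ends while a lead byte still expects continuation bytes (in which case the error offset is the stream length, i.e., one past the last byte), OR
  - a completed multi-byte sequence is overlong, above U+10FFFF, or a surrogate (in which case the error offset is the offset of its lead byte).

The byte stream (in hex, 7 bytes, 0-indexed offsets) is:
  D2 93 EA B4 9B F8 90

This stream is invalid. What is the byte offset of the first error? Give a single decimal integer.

Byte[0]=D2: 2-byte lead, need 1 cont bytes. acc=0x12
Byte[1]=93: continuation. acc=(acc<<6)|0x13=0x493
Completed: cp=U+0493 (starts at byte 0)
Byte[2]=EA: 3-byte lead, need 2 cont bytes. acc=0xA
Byte[3]=B4: continuation. acc=(acc<<6)|0x34=0x2B4
Byte[4]=9B: continuation. acc=(acc<<6)|0x1B=0xAD1B
Completed: cp=U+AD1B (starts at byte 2)
Byte[5]=F8: INVALID lead byte (not 0xxx/110x/1110/11110)

Answer: 5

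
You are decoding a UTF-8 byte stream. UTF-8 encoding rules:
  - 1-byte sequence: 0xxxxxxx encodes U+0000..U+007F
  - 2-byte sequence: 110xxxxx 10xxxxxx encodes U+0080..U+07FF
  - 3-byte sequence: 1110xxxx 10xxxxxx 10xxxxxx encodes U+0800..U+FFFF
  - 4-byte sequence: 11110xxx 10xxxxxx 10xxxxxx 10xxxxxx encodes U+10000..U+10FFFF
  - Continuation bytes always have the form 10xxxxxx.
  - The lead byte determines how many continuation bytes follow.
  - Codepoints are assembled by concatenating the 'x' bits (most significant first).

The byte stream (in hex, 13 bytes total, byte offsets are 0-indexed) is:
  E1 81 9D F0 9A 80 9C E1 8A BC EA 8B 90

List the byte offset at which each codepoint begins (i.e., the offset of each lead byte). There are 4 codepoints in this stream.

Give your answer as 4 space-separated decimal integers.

Byte[0]=E1: 3-byte lead, need 2 cont bytes. acc=0x1
Byte[1]=81: continuation. acc=(acc<<6)|0x01=0x41
Byte[2]=9D: continuation. acc=(acc<<6)|0x1D=0x105D
Completed: cp=U+105D (starts at byte 0)
Byte[3]=F0: 4-byte lead, need 3 cont bytes. acc=0x0
Byte[4]=9A: continuation. acc=(acc<<6)|0x1A=0x1A
Byte[5]=80: continuation. acc=(acc<<6)|0x00=0x680
Byte[6]=9C: continuation. acc=(acc<<6)|0x1C=0x1A01C
Completed: cp=U+1A01C (starts at byte 3)
Byte[7]=E1: 3-byte lead, need 2 cont bytes. acc=0x1
Byte[8]=8A: continuation. acc=(acc<<6)|0x0A=0x4A
Byte[9]=BC: continuation. acc=(acc<<6)|0x3C=0x12BC
Completed: cp=U+12BC (starts at byte 7)
Byte[10]=EA: 3-byte lead, need 2 cont bytes. acc=0xA
Byte[11]=8B: continuation. acc=(acc<<6)|0x0B=0x28B
Byte[12]=90: continuation. acc=(acc<<6)|0x10=0xA2D0
Completed: cp=U+A2D0 (starts at byte 10)

Answer: 0 3 7 10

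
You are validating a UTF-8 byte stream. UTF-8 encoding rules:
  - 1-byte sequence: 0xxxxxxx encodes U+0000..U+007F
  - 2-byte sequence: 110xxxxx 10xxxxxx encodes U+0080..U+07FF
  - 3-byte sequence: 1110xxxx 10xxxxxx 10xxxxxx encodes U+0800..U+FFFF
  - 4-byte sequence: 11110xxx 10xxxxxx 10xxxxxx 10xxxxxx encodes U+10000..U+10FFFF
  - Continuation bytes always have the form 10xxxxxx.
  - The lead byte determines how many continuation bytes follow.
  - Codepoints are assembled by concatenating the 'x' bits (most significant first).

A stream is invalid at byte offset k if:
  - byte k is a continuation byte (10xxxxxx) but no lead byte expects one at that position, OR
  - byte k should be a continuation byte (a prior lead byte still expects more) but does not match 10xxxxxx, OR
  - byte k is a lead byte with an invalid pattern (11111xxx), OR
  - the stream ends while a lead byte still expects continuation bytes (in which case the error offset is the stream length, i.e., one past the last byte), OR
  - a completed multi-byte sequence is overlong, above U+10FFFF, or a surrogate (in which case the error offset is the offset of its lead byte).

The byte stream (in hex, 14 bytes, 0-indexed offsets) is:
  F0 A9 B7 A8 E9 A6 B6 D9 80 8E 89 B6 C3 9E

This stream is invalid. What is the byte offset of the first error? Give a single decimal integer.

Answer: 9

Derivation:
Byte[0]=F0: 4-byte lead, need 3 cont bytes. acc=0x0
Byte[1]=A9: continuation. acc=(acc<<6)|0x29=0x29
Byte[2]=B7: continuation. acc=(acc<<6)|0x37=0xA77
Byte[3]=A8: continuation. acc=(acc<<6)|0x28=0x29DE8
Completed: cp=U+29DE8 (starts at byte 0)
Byte[4]=E9: 3-byte lead, need 2 cont bytes. acc=0x9
Byte[5]=A6: continuation. acc=(acc<<6)|0x26=0x266
Byte[6]=B6: continuation. acc=(acc<<6)|0x36=0x99B6
Completed: cp=U+99B6 (starts at byte 4)
Byte[7]=D9: 2-byte lead, need 1 cont bytes. acc=0x19
Byte[8]=80: continuation. acc=(acc<<6)|0x00=0x640
Completed: cp=U+0640 (starts at byte 7)
Byte[9]=8E: INVALID lead byte (not 0xxx/110x/1110/11110)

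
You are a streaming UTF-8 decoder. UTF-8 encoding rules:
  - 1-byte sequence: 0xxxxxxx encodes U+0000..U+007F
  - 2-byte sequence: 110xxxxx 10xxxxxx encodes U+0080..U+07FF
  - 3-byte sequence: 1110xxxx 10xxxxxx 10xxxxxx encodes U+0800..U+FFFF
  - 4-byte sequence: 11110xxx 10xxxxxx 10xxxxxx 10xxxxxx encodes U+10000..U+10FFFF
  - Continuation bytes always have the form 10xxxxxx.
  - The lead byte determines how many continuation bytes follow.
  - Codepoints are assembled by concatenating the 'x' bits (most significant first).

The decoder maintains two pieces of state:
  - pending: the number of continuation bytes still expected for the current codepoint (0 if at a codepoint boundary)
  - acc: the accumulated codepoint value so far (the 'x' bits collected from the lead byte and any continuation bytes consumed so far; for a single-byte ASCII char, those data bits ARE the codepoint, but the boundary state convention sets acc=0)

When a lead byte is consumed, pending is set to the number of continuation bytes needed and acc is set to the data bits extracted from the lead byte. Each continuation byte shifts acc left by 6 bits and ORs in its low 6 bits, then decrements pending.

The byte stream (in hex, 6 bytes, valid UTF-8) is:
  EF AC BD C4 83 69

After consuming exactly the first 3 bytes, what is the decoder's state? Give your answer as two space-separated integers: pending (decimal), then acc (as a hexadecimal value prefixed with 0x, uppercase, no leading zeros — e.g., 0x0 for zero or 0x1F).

Byte[0]=EF: 3-byte lead. pending=2, acc=0xF
Byte[1]=AC: continuation. acc=(acc<<6)|0x2C=0x3EC, pending=1
Byte[2]=BD: continuation. acc=(acc<<6)|0x3D=0xFB3D, pending=0

Answer: 0 0xFB3D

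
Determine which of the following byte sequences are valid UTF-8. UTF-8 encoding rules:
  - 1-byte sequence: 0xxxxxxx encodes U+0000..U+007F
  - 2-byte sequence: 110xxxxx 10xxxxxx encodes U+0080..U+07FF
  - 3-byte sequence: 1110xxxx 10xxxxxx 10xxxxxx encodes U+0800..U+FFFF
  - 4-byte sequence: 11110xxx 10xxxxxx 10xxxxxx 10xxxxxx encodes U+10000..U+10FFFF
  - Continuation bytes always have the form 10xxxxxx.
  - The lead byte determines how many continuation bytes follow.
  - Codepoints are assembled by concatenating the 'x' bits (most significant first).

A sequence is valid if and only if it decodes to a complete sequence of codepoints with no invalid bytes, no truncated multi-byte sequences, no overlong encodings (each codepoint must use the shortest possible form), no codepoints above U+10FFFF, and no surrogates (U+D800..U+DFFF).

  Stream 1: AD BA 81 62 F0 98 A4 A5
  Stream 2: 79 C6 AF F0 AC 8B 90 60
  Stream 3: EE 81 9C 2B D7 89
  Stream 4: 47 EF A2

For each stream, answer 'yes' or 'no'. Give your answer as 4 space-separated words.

Answer: no yes yes no

Derivation:
Stream 1: error at byte offset 0. INVALID
Stream 2: decodes cleanly. VALID
Stream 3: decodes cleanly. VALID
Stream 4: error at byte offset 3. INVALID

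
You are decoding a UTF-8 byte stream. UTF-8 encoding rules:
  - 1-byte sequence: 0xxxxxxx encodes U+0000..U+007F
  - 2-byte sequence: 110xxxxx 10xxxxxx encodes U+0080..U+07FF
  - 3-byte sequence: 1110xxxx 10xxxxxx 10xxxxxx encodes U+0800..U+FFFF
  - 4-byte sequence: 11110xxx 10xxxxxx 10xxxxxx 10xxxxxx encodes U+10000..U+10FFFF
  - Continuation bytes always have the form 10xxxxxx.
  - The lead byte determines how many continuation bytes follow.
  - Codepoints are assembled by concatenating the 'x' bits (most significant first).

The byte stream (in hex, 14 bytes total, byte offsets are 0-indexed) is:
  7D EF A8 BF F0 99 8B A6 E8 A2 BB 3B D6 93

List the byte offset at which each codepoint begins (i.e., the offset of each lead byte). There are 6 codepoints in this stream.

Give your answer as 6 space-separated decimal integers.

Answer: 0 1 4 8 11 12

Derivation:
Byte[0]=7D: 1-byte ASCII. cp=U+007D
Byte[1]=EF: 3-byte lead, need 2 cont bytes. acc=0xF
Byte[2]=A8: continuation. acc=(acc<<6)|0x28=0x3E8
Byte[3]=BF: continuation. acc=(acc<<6)|0x3F=0xFA3F
Completed: cp=U+FA3F (starts at byte 1)
Byte[4]=F0: 4-byte lead, need 3 cont bytes. acc=0x0
Byte[5]=99: continuation. acc=(acc<<6)|0x19=0x19
Byte[6]=8B: continuation. acc=(acc<<6)|0x0B=0x64B
Byte[7]=A6: continuation. acc=(acc<<6)|0x26=0x192E6
Completed: cp=U+192E6 (starts at byte 4)
Byte[8]=E8: 3-byte lead, need 2 cont bytes. acc=0x8
Byte[9]=A2: continuation. acc=(acc<<6)|0x22=0x222
Byte[10]=BB: continuation. acc=(acc<<6)|0x3B=0x88BB
Completed: cp=U+88BB (starts at byte 8)
Byte[11]=3B: 1-byte ASCII. cp=U+003B
Byte[12]=D6: 2-byte lead, need 1 cont bytes. acc=0x16
Byte[13]=93: continuation. acc=(acc<<6)|0x13=0x593
Completed: cp=U+0593 (starts at byte 12)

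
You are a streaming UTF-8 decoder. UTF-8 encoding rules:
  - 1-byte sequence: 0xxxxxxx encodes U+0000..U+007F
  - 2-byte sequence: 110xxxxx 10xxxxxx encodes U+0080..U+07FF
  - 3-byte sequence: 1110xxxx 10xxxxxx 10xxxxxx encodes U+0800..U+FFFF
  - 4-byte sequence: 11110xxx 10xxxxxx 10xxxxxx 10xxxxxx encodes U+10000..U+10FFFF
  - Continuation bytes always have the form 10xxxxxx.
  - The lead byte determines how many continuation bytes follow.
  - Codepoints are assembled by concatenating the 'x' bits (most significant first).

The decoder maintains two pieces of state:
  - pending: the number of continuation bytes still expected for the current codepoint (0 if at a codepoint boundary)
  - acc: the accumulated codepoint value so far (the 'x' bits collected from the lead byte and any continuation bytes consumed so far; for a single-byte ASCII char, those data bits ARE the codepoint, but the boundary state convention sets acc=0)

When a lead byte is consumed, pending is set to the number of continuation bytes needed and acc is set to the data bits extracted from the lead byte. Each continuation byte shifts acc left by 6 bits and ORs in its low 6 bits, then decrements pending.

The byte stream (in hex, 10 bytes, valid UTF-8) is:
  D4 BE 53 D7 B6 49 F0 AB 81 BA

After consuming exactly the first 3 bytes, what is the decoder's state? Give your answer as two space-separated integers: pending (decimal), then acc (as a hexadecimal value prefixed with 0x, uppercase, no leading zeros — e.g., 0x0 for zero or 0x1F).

Answer: 0 0x0

Derivation:
Byte[0]=D4: 2-byte lead. pending=1, acc=0x14
Byte[1]=BE: continuation. acc=(acc<<6)|0x3E=0x53E, pending=0
Byte[2]=53: 1-byte. pending=0, acc=0x0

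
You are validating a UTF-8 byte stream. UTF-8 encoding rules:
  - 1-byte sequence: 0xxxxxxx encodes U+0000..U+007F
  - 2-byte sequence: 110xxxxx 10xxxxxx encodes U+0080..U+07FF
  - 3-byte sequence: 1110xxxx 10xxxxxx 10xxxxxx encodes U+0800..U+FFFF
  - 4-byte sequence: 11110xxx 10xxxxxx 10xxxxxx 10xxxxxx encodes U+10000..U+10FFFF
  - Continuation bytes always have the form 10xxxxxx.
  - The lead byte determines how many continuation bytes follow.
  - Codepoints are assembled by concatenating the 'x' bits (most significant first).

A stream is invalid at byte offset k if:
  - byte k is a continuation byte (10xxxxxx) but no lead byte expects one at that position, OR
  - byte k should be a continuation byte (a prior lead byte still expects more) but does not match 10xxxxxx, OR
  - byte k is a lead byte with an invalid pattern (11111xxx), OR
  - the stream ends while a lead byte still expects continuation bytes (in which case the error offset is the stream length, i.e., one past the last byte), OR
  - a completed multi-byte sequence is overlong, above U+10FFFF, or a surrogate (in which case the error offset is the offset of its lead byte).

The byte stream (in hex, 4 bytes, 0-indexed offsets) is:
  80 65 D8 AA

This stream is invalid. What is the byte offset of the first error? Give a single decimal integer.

Byte[0]=80: INVALID lead byte (not 0xxx/110x/1110/11110)

Answer: 0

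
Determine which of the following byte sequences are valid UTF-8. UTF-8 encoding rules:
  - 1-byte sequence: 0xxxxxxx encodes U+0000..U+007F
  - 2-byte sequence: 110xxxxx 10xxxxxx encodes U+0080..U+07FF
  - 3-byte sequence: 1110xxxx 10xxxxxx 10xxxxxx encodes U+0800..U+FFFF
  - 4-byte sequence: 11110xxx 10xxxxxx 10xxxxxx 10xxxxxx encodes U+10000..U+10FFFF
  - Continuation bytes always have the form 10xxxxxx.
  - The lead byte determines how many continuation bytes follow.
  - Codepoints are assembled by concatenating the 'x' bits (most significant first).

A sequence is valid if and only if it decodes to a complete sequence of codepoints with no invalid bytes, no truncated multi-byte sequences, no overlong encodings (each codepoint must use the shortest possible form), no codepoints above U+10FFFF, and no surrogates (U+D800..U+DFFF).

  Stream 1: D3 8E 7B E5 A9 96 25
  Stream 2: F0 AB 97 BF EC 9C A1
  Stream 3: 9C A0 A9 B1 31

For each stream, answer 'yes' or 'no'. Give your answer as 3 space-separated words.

Answer: yes yes no

Derivation:
Stream 1: decodes cleanly. VALID
Stream 2: decodes cleanly. VALID
Stream 3: error at byte offset 0. INVALID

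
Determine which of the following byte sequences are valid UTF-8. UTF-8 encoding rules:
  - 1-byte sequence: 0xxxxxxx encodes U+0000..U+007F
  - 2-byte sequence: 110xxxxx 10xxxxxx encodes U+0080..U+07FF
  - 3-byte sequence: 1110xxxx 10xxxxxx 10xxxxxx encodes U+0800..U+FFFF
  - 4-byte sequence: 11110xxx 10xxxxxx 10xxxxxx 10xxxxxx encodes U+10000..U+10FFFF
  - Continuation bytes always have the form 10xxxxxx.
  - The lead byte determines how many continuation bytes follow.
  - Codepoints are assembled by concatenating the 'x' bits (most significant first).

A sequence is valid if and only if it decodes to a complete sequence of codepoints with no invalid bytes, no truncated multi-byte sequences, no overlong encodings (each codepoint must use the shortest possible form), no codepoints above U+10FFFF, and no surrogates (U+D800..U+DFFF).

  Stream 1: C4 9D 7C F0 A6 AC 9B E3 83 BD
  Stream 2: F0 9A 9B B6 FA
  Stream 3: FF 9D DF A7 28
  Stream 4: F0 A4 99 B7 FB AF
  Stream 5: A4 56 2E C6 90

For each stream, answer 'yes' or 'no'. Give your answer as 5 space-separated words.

Answer: yes no no no no

Derivation:
Stream 1: decodes cleanly. VALID
Stream 2: error at byte offset 4. INVALID
Stream 3: error at byte offset 0. INVALID
Stream 4: error at byte offset 4. INVALID
Stream 5: error at byte offset 0. INVALID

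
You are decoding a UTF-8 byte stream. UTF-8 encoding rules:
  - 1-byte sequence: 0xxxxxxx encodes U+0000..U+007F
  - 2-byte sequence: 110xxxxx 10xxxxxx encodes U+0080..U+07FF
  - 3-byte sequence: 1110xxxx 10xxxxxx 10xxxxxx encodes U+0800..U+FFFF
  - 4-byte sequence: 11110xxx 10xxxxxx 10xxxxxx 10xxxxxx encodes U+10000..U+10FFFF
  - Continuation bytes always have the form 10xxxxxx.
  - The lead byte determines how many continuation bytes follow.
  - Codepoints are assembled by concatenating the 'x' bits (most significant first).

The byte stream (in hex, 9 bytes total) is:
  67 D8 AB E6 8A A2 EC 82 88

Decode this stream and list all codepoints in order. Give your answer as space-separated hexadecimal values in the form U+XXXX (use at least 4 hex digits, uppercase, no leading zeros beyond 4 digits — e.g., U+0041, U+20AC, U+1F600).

Byte[0]=67: 1-byte ASCII. cp=U+0067
Byte[1]=D8: 2-byte lead, need 1 cont bytes. acc=0x18
Byte[2]=AB: continuation. acc=(acc<<6)|0x2B=0x62B
Completed: cp=U+062B (starts at byte 1)
Byte[3]=E6: 3-byte lead, need 2 cont bytes. acc=0x6
Byte[4]=8A: continuation. acc=(acc<<6)|0x0A=0x18A
Byte[5]=A2: continuation. acc=(acc<<6)|0x22=0x62A2
Completed: cp=U+62A2 (starts at byte 3)
Byte[6]=EC: 3-byte lead, need 2 cont bytes. acc=0xC
Byte[7]=82: continuation. acc=(acc<<6)|0x02=0x302
Byte[8]=88: continuation. acc=(acc<<6)|0x08=0xC088
Completed: cp=U+C088 (starts at byte 6)

Answer: U+0067 U+062B U+62A2 U+C088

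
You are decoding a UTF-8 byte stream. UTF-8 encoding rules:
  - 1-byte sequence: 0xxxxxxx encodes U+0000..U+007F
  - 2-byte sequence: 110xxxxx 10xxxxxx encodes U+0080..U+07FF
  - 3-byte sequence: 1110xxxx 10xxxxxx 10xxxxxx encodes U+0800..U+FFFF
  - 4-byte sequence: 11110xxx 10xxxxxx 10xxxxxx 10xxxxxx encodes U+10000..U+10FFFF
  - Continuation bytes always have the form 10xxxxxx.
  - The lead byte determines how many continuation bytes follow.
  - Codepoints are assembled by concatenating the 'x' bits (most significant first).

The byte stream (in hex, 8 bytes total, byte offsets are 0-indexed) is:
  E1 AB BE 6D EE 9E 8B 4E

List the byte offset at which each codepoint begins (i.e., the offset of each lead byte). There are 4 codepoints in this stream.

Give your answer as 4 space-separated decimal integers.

Answer: 0 3 4 7

Derivation:
Byte[0]=E1: 3-byte lead, need 2 cont bytes. acc=0x1
Byte[1]=AB: continuation. acc=(acc<<6)|0x2B=0x6B
Byte[2]=BE: continuation. acc=(acc<<6)|0x3E=0x1AFE
Completed: cp=U+1AFE (starts at byte 0)
Byte[3]=6D: 1-byte ASCII. cp=U+006D
Byte[4]=EE: 3-byte lead, need 2 cont bytes. acc=0xE
Byte[5]=9E: continuation. acc=(acc<<6)|0x1E=0x39E
Byte[6]=8B: continuation. acc=(acc<<6)|0x0B=0xE78B
Completed: cp=U+E78B (starts at byte 4)
Byte[7]=4E: 1-byte ASCII. cp=U+004E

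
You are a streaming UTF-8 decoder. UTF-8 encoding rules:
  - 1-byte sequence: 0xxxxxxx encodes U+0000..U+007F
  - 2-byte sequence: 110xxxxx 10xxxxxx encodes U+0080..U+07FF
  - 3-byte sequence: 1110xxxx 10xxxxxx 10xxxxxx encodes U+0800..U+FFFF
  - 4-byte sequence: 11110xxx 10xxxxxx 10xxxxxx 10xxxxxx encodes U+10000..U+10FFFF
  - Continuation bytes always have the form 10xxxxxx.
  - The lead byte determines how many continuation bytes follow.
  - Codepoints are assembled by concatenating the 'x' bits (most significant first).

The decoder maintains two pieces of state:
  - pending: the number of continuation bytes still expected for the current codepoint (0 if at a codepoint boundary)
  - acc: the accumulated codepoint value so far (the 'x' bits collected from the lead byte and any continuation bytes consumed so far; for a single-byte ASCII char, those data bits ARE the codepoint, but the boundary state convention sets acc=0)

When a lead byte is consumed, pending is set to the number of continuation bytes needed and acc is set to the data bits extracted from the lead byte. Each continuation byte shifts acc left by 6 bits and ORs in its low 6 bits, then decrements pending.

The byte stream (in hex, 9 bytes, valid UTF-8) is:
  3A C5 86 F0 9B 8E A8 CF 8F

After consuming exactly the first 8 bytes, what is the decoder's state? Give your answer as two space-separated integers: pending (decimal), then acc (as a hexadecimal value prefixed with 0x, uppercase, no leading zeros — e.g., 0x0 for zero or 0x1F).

Answer: 1 0xF

Derivation:
Byte[0]=3A: 1-byte. pending=0, acc=0x0
Byte[1]=C5: 2-byte lead. pending=1, acc=0x5
Byte[2]=86: continuation. acc=(acc<<6)|0x06=0x146, pending=0
Byte[3]=F0: 4-byte lead. pending=3, acc=0x0
Byte[4]=9B: continuation. acc=(acc<<6)|0x1B=0x1B, pending=2
Byte[5]=8E: continuation. acc=(acc<<6)|0x0E=0x6CE, pending=1
Byte[6]=A8: continuation. acc=(acc<<6)|0x28=0x1B3A8, pending=0
Byte[7]=CF: 2-byte lead. pending=1, acc=0xF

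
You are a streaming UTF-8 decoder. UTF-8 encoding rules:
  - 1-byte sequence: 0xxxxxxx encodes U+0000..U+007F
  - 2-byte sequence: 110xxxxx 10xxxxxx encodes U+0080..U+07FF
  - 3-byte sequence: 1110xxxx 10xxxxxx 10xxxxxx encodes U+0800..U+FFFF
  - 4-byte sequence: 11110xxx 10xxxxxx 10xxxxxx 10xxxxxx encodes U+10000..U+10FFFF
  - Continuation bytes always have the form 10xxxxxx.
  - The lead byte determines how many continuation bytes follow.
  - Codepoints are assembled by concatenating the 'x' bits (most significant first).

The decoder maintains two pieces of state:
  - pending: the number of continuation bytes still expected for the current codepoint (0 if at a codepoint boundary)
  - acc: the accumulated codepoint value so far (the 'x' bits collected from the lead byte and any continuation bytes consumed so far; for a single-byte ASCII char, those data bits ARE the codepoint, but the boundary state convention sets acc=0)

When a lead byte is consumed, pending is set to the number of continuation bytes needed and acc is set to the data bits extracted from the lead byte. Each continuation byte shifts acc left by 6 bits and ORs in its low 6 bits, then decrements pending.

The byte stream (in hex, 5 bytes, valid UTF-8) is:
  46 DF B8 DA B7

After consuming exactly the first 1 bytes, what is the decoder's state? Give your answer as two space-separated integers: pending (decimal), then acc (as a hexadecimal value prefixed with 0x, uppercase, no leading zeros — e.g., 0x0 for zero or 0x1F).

Byte[0]=46: 1-byte. pending=0, acc=0x0

Answer: 0 0x0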